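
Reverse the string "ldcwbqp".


Input string: 'ldcwbqp'
Operation: reverse character order
Original order: 'l' -> 'd' -> 'c' -> 'w' -> 'b' -> 'q' -> 'p'
Reversed order: 'p' -> 'q' -> 'b' -> 'w' -> 'c' -> 'd' -> 'l'
Result: pqbwcdl


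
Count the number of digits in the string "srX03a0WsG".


Input string: 'srX03a0WsG'
Operation: count digit characters (0-9)
Scan: 's', 'r', 'X', '0'(digit), '3'(digit), 'a', '0'(digit), 'W', 's', 'G'
Digits found: 3
Result: 3


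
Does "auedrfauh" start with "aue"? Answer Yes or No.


Input string: 'auedrfauh'
Prefix to check: 'aue'
First 3 characters of input: 'aue'
Match: True
Result: Yes


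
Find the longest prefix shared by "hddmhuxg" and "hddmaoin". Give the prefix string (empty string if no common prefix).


String 1: 'hddmhuxg'
String 2: 'hddmaoin'
Compare position by position:
pos 0: 'h' vs 'h' match
pos 1: 'd' vs 'd' match
pos 2: 'd' vs 'd' match
pos 3: 'm' vs 'm' match
pos 4: 'h' vs 'a' differ -> stop
Longest common prefix: "hddm" (length 4)


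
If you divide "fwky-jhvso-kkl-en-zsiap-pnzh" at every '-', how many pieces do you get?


Input string: 'fwky-jhvso-kkl-en-zsiap-pnzh'
Delimiter: '-'
Split result: 'fwky', 'jhvso', 'kkl', 'en', 'zsiap', 'pnzh'
Number of parts: 6


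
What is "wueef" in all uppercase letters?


Input string: 'wueef'
Operation: convert each letter to uppercase
Mapping: 'w'->'W', 'u'->'U', 'e'->'E', 'e'->'E', 'f'->'F'
Result: WUEEF


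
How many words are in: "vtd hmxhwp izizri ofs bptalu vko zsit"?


Input string: 'vtd hmxhwp izizri ofs bptalu vko zsit'
Operation: split by spaces
Words found: 'vtd', 'hmxhwp', 'izizri', 'ofs', 'bptalu', 'vko', 'zsit'
Word count: 7


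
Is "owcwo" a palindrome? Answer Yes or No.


Input string: 'owcwo'
Reversed: 'owcwo'
Compare pairs: s[0]='o' vs s[4]='o' (match), s[1]='w' vs s[3]='w' (match)
Palindrome: Yes


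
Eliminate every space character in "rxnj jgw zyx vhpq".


Input string: 'rxnj jgw zyx vhpq'
Operation: remove all spaces
Words: 'rxnj', 'jgw', 'zyx', 'vhpq'
Join without spaces: rxnjjgwzyxvhpq


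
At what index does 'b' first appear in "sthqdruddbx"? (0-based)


Input string: 'sthqdruddbx'
Target: 'b'
Scanning left to right: s[0]='s', s[1]='t', s[2]='h', s[3]='q', s[4]='d', s[5]='r', s[6]='u', s[7]='d', s[8]='d', s[9]='b'
First match at index: 9


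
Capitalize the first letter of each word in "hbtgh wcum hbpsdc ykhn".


Input string: 'hbtgh wcum hbpsdc ykhn'
Operation: capitalize first letter of each word
Word transformations: 'hbtgh'->'Hbtgh', 'wcum'->'Wcum', 'hbpsdc'->'Hbpsdc', 'ykhn'->'Ykhn'
Result: Hbtgh Wcum Hbpsdc Ykhn


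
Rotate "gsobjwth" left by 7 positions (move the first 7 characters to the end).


Input: 'gsobjwth', shift = 7
Operation: split at index 7 and swap parts
Front part s[0:7] = 'gsobjwt'
Back part s[7:] = 'h'
Rotated = back + front = 'h' + 'gsobjwt'
Result: hgsobjwt


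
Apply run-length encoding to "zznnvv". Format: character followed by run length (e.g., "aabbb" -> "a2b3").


Input: 'zznnvv'
Operation: identify consecutive runs
Runs: 'zz' -> z2, 'nn' -> n2, 'vv' -> v2
Encoded: z2n2v2


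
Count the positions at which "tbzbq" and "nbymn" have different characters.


String 1: 'tbzbq'
String 2: 'nbymn'
Compare each position: pos 0: 't'!='n', pos 1: 'b'=='b', pos 2: 'z'!='y', pos 3: 'b'!='m', pos 4: 'q'!='n'
Differing positions: 4
Hamming distance: 4


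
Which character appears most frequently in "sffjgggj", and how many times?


Input: 'sffjgggj'
Operation: tally each character
Counts: 'f':2, 'g':3, 'j':2, 's':1
Maximum: 'g' appears 3 times


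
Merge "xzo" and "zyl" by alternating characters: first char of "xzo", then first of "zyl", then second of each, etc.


String 1: 'xzo'
String 2: 'zyl'
Operation: alternate characters
Pairs: 'x'+'z', 'z'+'y', 'o'+'l'
Result: xzzyol


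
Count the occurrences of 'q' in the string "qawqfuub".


Input string: 'qawqfuub'
Target character: 'q'
Scan each position: s[0]='q', s[3]='q'
Matches found at indices: 0, 3
Total: 2


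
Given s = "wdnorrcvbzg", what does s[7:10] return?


Input string: 'wdnorrcvbzg'
Operation: slice [7:10]
Extract characters: s[7]='v', s[8]='b', s[9]='z'
Result: vbz


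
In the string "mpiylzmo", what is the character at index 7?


Input string: 'mpiylzmo'
Operation: get character at index 7
Index mapping: s[0]='m', s[1]='p', s[2]='i', s[3]='y', s[4]='l', s[5]='z', s[6]='m', s[7]='o'
Result: 'o'


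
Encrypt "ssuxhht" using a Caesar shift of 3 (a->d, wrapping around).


Input: 'ssuxhht', shift = 3
Operation: for each letter, (position + 3) mod 26
Mapping: 's'(18+3=21)->'v', 's'(18+3=21)->'v', 'u'(20+3=23)->'x', 'x'(23+3=26, 26 mod 26=0)->'a', 'h'(7+3=10)->'k', 'h'(7+3=10)->'k', 't'(19+3=22)->'w'
Result: vvxakkw


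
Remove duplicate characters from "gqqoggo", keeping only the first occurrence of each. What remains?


Input: 'gqqoggo'
Operation: keep first occurrence of each character
Scan: s[0]='g' new -> keep; s[1]='q' new -> keep; s[2]='q' seen -> skip; s[3]='o' new -> keep; s[4]='g' seen -> skip; s[5]='g' seen -> skip; s[6]='o' seen -> skip
Result: gqo


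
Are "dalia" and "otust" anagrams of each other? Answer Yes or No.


String 1: 'dalia' -> sorted: 'aadil'
String 2: 'otust' -> sorted: 'osttu'
Compare sorted forms: 'aadil' != 'osttu'
Anagram: No


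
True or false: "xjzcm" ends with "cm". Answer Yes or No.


Input string: 'xjzcm'
Suffix to check: 'cm'
Last 2 characters of input: 'cm'
Match: True
Result: Yes


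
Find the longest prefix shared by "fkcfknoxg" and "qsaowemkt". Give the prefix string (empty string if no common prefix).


String 1: 'fkcfknoxg'
String 2: 'qsaowemkt'
Compare position by position:
pos 0: 'f' vs 'q' differ -> stop
Longest common prefix: "" (length 0)


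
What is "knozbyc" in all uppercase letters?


Input string: 'knozbyc'
Operation: convert each letter to uppercase
Mapping: 'k'->'K', 'n'->'N', 'o'->'O', 'z'->'Z', 'b'->'B', 'y'->'Y', 'c'->'C'
Result: KNOZBYC


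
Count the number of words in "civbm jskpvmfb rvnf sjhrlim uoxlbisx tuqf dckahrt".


Input string: 'civbm jskpvmfb rvnf sjhrlim uoxlbisx tuqf dckahrt'
Operation: split by spaces
Words found: 'civbm', 'jskpvmfb', 'rvnf', 'sjhrlim', 'uoxlbisx', 'tuqf', 'dckahrt'
Word count: 7


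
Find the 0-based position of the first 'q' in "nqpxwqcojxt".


Input string: 'nqpxwqcojxt'
Target: 'q'
Scanning left to right: s[0]='n', s[1]='q'
First match at index: 1


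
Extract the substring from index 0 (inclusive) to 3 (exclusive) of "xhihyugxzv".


Input string: 'xhihyugxzv'
Operation: slice [0:3]
Extract characters: s[0]='x', s[1]='h', s[2]='i'
Result: xhi


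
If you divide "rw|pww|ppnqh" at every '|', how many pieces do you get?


Input string: 'rw|pww|ppnqh'
Delimiter: '|'
Split result: 'rw', 'pww', 'ppnqh'
Number of parts: 3


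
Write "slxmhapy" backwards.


Input string: 'slxmhapy'
Operation: reverse character order
Original order: 's' -> 'l' -> 'x' -> 'm' -> 'h' -> 'a' -> 'p' -> 'y'
Reversed order: 'y' -> 'p' -> 'a' -> 'h' -> 'm' -> 'x' -> 'l' -> 's'
Result: ypahmxls


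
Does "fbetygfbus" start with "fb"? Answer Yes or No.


Input string: 'fbetygfbus'
Prefix to check: 'fb'
First 2 characters of input: 'fb'
Match: True
Result: Yes


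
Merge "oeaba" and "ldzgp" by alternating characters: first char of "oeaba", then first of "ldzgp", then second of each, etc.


String 1: 'oeaba'
String 2: 'ldzgp'
Operation: alternate characters
Pairs: 'o'+'l', 'e'+'d', 'a'+'z', 'b'+'g', 'a'+'p'
Result: oledazbgap


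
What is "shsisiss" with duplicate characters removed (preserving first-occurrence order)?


Input: 'shsisiss'
Operation: keep first occurrence of each character
Scan: s[0]='s' new -> keep; s[1]='h' new -> keep; s[2]='s' seen -> skip; s[3]='i' new -> keep; s[4]='s' seen -> skip; s[5]='i' seen -> skip; s[6]='s' seen -> skip; s[7]='s' seen -> skip
Result: shi


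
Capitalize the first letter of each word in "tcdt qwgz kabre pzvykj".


Input string: 'tcdt qwgz kabre pzvykj'
Operation: capitalize first letter of each word
Word transformations: 'tcdt'->'Tcdt', 'qwgz'->'Qwgz', 'kabre'->'Kabre', 'pzvykj'->'Pzvykj'
Result: Tcdt Qwgz Kabre Pzvykj


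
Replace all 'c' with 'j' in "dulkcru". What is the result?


Input string: 'dulkcru'
Operation: replace 'c' with 'j'
Positions of 'c': 4
After replacement: dulkjru


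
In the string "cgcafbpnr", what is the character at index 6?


Input string: 'cgcafbpnr'
Operation: get character at index 6
Index mapping: s[0]='c', s[1]='g', s[2]='c', s[3]='a', s[4]='f', s[5]='b', s[6]='p'
Result: 'p'


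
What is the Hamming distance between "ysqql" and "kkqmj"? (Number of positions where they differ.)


String 1: 'ysqql'
String 2: 'kkqmj'
Compare each position: pos 0: 'y'!='k', pos 1: 's'!='k', pos 2: 'q'=='q', pos 3: 'q'!='m', pos 4: 'l'!='j'
Differing positions: 4
Hamming distance: 4


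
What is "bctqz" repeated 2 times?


Input string: 'bctqz'
Operation: repeat 2 times
Concatenation: 'bctqz' + 'bctqz'
Result: bctqzbctqz


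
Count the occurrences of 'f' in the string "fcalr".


Input string: 'fcalr'
Target character: 'f'
Scan each position: s[0]='f'
Matches found at indices: 0
Total: 1


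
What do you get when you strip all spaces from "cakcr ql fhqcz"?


Input string: 'cakcr ql fhqcz'
Operation: remove all spaces
Words: 'cakcr', 'ql', 'fhqcz'
Join without spaces: cakcrqlfhqcz


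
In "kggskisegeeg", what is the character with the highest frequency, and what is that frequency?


Input: 'kggskisegeeg'
Operation: tally each character
Counts: 'e':3, 'g':4, 'i':1, 'k':2, 's':2
Maximum: 'g' appears 4 times


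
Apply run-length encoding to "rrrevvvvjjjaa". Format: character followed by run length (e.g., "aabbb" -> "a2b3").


Input: 'rrrevvvvjjjaa'
Operation: identify consecutive runs
Runs: 'rrr' -> r3, 'e' -> e1, 'vvvv' -> v4, 'jjj' -> j3, 'aa' -> a2
Encoded: r3e1v4j3a2


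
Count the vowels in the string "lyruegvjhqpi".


Input string: 'lyruegvjhqpi'
Operation: count vowels (a, e, i, o, u)
Scan: s[0]='l', s[1]='y', s[2]='r', s[3]='u' (vowel), s[4]='e' (vowel), s[5]='g', s[6]='v', s[7]='j', s[8]='h', s[9]='q', s[10]='p', s[11]='i' (vowel)
Vowels found: 3
Result: 3


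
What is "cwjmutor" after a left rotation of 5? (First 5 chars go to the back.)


Input: 'cwjmutor', shift = 5
Operation: split at index 5 and swap parts
Front part s[0:5] = 'cwjmu'
Back part s[5:] = 'tor'
Rotated = back + front = 'tor' + 'cwjmu'
Result: torcwjmu


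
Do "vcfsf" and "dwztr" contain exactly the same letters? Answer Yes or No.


String 1: 'vcfsf' -> sorted: 'cffsv'
String 2: 'dwztr' -> sorted: 'drtwz'
Compare sorted forms: 'cffsv' != 'drtwz'
Anagram: No


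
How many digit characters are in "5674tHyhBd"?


Input string: '5674tHyhBd'
Operation: count digit characters (0-9)
Scan: '5'(digit), '6'(digit), '7'(digit), '4'(digit), 't', 'H', 'y', 'h', 'B', 'd'
Digits found: 4
Result: 4


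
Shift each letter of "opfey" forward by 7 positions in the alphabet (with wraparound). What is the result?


Input: 'opfey', shift = 7
Operation: for each letter, (position + 7) mod 26
Mapping: 'o'(14+7=21)->'v', 'p'(15+7=22)->'w', 'f'(5+7=12)->'m', 'e'(4+7=11)->'l', 'y'(24+7=31, 31 mod 26=5)->'f'
Result: vwmlf


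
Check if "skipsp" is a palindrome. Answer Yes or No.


Input string: 'skipsp'
Reversed: 'pspiks'
Compare pairs: s[0]='s' vs s[5]='p' (mismatch), s[1]='k' vs s[4]='s' (mismatch), s[2]='i' vs s[3]='p' (mismatch)
Palindrome: No


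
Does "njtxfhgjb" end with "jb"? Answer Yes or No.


Input string: 'njtxfhgjb'
Suffix to check: 'jb'
Last 2 characters of input: 'jb'
Match: True
Result: Yes


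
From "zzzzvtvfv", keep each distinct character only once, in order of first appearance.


Input: 'zzzzvtvfv'
Operation: keep first occurrence of each character
Scan: s[0]='z' new -> keep; s[1]='z' seen -> skip; s[2]='z' seen -> skip; s[3]='z' seen -> skip; s[4]='v' new -> keep; s[5]='t' new -> keep; s[6]='v' seen -> skip; s[7]='f' new -> keep; s[8]='v' seen -> skip
Result: zvtf


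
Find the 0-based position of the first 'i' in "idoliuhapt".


Input string: 'idoliuhapt'
Target: 'i'
Scanning left to right: s[0]='i'
First match at index: 0


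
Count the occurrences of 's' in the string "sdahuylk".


Input string: 'sdahuylk'
Target character: 's'
Scan each position: s[0]='s'
Matches found at indices: 0
Total: 1


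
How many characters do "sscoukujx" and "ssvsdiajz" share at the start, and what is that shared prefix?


String 1: 'sscoukujx'
String 2: 'ssvsdiajz'
Compare position by position:
pos 0: 's' vs 's' match
pos 1: 's' vs 's' match
pos 2: 'c' vs 'v' differ -> stop
Longest common prefix: "ss" (length 2)


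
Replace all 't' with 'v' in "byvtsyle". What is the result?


Input string: 'byvtsyle'
Operation: replace 't' with 'v'
Positions of 't': 3
After replacement: byvvsyle


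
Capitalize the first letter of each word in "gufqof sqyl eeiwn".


Input string: 'gufqof sqyl eeiwn'
Operation: capitalize first letter of each word
Word transformations: 'gufqof'->'Gufqof', 'sqyl'->'Sqyl', 'eeiwn'->'Eeiwn'
Result: Gufqof Sqyl Eeiwn


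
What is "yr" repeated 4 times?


Input string: 'yr'
Operation: repeat 4 times
Concatenation: 'yr' + 'yr' + 'yr' + 'yr'
Result: yryryryr


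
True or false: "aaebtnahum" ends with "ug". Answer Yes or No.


Input string: 'aaebtnahum'
Suffix to check: 'ug'
Last 2 characters of input: 'um'
Match: False
Result: No


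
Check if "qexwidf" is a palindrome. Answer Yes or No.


Input string: 'qexwidf'
Reversed: 'fdiwxeq'
Compare pairs: s[0]='q' vs s[6]='f' (mismatch), s[1]='e' vs s[5]='d' (mismatch), s[2]='x' vs s[4]='i' (mismatch)
Palindrome: No


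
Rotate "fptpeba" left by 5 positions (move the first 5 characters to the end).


Input: 'fptpeba', shift = 5
Operation: split at index 5 and swap parts
Front part s[0:5] = 'fptpe'
Back part s[5:] = 'ba'
Rotated = back + front = 'ba' + 'fptpe'
Result: bafptpe


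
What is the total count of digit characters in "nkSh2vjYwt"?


Input string: 'nkSh2vjYwt'
Operation: count digit characters (0-9)
Scan: 'n', 'k', 'S', 'h', '2'(digit), 'v', 'j', 'Y', 'w', 't'
Digits found: 1
Result: 1


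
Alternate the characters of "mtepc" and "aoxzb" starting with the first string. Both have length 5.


String 1: 'mtepc'
String 2: 'aoxzb'
Operation: alternate characters
Pairs: 'm'+'a', 't'+'o', 'e'+'x', 'p'+'z', 'c'+'b'
Result: matoexpzcb


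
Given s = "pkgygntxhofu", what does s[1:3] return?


Input string: 'pkgygntxhofu'
Operation: slice [1:3]
Extract characters: s[1]='k', s[2]='g'
Result: kg


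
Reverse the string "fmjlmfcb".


Input string: 'fmjlmfcb'
Operation: reverse character order
Original order: 'f' -> 'm' -> 'j' -> 'l' -> 'm' -> 'f' -> 'c' -> 'b'
Reversed order: 'b' -> 'c' -> 'f' -> 'm' -> 'l' -> 'j' -> 'm' -> 'f'
Result: bcfmljmf


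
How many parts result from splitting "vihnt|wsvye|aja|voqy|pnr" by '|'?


Input string: 'vihnt|wsvye|aja|voqy|pnr'
Delimiter: '|'
Split result: 'vihnt', 'wsvye', 'aja', 'voqy', 'pnr'
Number of parts: 5


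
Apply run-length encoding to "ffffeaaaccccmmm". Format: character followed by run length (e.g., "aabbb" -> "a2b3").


Input: 'ffffeaaaccccmmm'
Operation: identify consecutive runs
Runs: 'ffff' -> f4, 'e' -> e1, 'aaa' -> a3, 'cccc' -> c4, 'mmm' -> m3
Encoded: f4e1a3c4m3


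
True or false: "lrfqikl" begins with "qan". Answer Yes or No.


Input string: 'lrfqikl'
Prefix to check: 'qan'
First 3 characters of input: 'lrf'
Match: False
Result: No


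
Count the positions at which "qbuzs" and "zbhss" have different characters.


String 1: 'qbuzs'
String 2: 'zbhss'
Compare each position: pos 0: 'q'!='z', pos 1: 'b'=='b', pos 2: 'u'!='h', pos 3: 'z'!='s', pos 4: 's'=='s'
Differing positions: 3
Hamming distance: 3


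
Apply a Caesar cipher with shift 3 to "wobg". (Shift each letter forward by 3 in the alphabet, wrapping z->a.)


Input: 'wobg', shift = 3
Operation: for each letter, (position + 3) mod 26
Mapping: 'w'(22+3=25)->'z', 'o'(14+3=17)->'r', 'b'(1+3=4)->'e', 'g'(6+3=9)->'j'
Result: zrej


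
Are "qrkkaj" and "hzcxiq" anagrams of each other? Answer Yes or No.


String 1: 'qrkkaj' -> sorted: 'ajkkqr'
String 2: 'hzcxiq' -> sorted: 'chiqxz'
Compare sorted forms: 'ajkkqr' != 'chiqxz'
Anagram: No


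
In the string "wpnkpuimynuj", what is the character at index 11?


Input string: 'wpnkpuimynuj'
Operation: get character at index 11
Index mapping: s[0]='w', s[1]='p', s[2]='n', s[3]='k', s[4]='p', s[5]='u', s[6]='i', s[7]='m', s[8]='y', s[9]='n', s[10]='u', s[11]='j'
Result: 'j'


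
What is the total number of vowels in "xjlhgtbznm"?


Input string: 'xjlhgtbznm'
Operation: count vowels (a, e, i, o, u)
Scan: s[0]='x', s[1]='j', s[2]='l', s[3]='h', s[4]='g', s[5]='t', s[6]='b', s[7]='z', s[8]='n', s[9]='m'
Vowels found: 0
Result: 0


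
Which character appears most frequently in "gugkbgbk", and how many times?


Input: 'gugkbgbk'
Operation: tally each character
Counts: 'b':2, 'g':3, 'k':2, 'u':1
Maximum: 'g' appears 3 times


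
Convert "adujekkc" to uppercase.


Input string: 'adujekkc'
Operation: convert each letter to uppercase
Mapping: 'a'->'A', 'd'->'D', 'u'->'U', 'j'->'J', 'e'->'E', 'k'->'K', 'k'->'K', 'c'->'C'
Result: ADUJEKKC


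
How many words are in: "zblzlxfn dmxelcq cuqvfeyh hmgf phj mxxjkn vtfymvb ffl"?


Input string: 'zblzlxfn dmxelcq cuqvfeyh hmgf phj mxxjkn vtfymvb ffl'
Operation: split by spaces
Words found: 'zblzlxfn', 'dmxelcq', 'cuqvfeyh', 'hmgf', 'phj', 'mxxjkn', 'vtfymvb', 'ffl'
Word count: 8


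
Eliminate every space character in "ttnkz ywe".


Input string: 'ttnkz ywe'
Operation: remove all spaces
Words: 'ttnkz', 'ywe'
Join without spaces: ttnkzywe


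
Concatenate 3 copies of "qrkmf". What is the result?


Input string: 'qrkmf'
Operation: repeat 3 times
Concatenation: 'qrkmf' + 'qrkmf' + 'qrkmf'
Result: qrkmfqrkmfqrkmf


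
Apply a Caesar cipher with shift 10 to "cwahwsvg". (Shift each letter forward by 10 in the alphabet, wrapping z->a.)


Input: 'cwahwsvg', shift = 10
Operation: for each letter, (position + 10) mod 26
Mapping: 'c'(2+10=12)->'m', 'w'(22+10=32, 32 mod 26=6)->'g', 'a'(0+10=10)->'k', 'h'(7+10=17)->'r', 'w'(22+10=32, 32 mod 26=6)->'g', 's'(18+10=28, 28 mod 26=2)->'c', 'v'(21+10=31, 31 mod 26=5)->'f', 'g'(6+10=16)->'q'
Result: mgkrgcfq


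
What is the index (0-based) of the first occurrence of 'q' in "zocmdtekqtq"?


Input string: 'zocmdtekqtq'
Target: 'q'
Scanning left to right: s[0]='z', s[1]='o', s[2]='c', s[3]='m', s[4]='d', s[5]='t', s[6]='e', s[7]='k', s[8]='q'
First match at index: 8


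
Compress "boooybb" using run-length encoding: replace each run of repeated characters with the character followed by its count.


Input: 'boooybb'
Operation: identify consecutive runs
Runs: 'b' -> b1, 'ooo' -> o3, 'y' -> y1, 'bb' -> b2
Encoded: b1o3y1b2


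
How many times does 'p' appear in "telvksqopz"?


Input string: 'telvksqopz'
Target character: 'p'
Scan each position: s[8]='p'
Matches found at indices: 8
Total: 1


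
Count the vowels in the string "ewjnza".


Input string: 'ewjnza'
Operation: count vowels (a, e, i, o, u)
Scan: s[0]='e' (vowel), s[1]='w', s[2]='j', s[3]='n', s[4]='z', s[5]='a' (vowel)
Vowels found: 2
Result: 2


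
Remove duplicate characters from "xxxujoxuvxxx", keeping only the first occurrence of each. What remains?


Input: 'xxxujoxuvxxx'
Operation: keep first occurrence of each character
Scan: s[0]='x' new -> keep; s[1]='x' seen -> skip; s[2]='x' seen -> skip; s[3]='u' new -> keep; s[4]='j' new -> keep; s[5]='o' new -> keep; s[6]='x' seen -> skip; s[7]='u' seen -> skip; s[8]='v' new -> keep; s[9]='x' seen -> skip; s[10]='x' seen -> skip; s[11]='x' seen -> skip
Result: xujov


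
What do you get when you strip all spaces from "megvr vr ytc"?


Input string: 'megvr vr ytc'
Operation: remove all spaces
Words: 'megvr', 'vr', 'ytc'
Join without spaces: megvrvrytc


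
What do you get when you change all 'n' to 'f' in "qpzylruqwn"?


Input string: 'qpzylruqwn'
Operation: replace 'n' with 'f'
Positions of 'n': 9
After replacement: qpzylruqwf


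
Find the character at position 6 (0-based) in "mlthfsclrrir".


Input string: 'mlthfsclrrir'
Operation: get character at index 6
Index mapping: s[0]='m', s[1]='l', s[2]='t', s[3]='h', s[4]='f', s[5]='s', s[6]='c'
Result: 'c'


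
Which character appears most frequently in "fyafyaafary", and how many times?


Input: 'fyafyaafary'
Operation: tally each character
Counts: 'a':4, 'f':3, 'r':1, 'y':3
Maximum: 'a' appears 4 times


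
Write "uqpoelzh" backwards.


Input string: 'uqpoelzh'
Operation: reverse character order
Original order: 'u' -> 'q' -> 'p' -> 'o' -> 'e' -> 'l' -> 'z' -> 'h'
Reversed order: 'h' -> 'z' -> 'l' -> 'e' -> 'o' -> 'p' -> 'q' -> 'u'
Result: hzleopqu


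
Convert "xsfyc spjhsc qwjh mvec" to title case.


Input string: 'xsfyc spjhsc qwjh mvec'
Operation: capitalize first letter of each word
Word transformations: 'xsfyc'->'Xsfyc', 'spjhsc'->'Spjhsc', 'qwjh'->'Qwjh', 'mvec'->'Mvec'
Result: Xsfyc Spjhsc Qwjh Mvec


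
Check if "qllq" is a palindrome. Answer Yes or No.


Input string: 'qllq'
Reversed: 'qllq'
Compare pairs: s[0]='q' vs s[3]='q' (match), s[1]='l' vs s[2]='l' (match)
Palindrome: Yes


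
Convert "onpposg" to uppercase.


Input string: 'onpposg'
Operation: convert each letter to uppercase
Mapping: 'o'->'O', 'n'->'N', 'p'->'P', 'p'->'P', 'o'->'O', 's'->'S', 'g'->'G'
Result: ONPPOSG


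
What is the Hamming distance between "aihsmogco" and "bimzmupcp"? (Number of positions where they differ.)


String 1: 'aihsmogco'
String 2: 'bimzmupcp'
Compare each position: pos 0: 'a'!='b', pos 1: 'i'=='i', pos 2: 'h'!='m', pos 3: 's'!='z', pos 4: 'm'=='m', pos 5: 'o'!='u', pos 6: 'g'!='p', pos 7: 'c'=='c', pos 8: 'o'!='p'
Differing positions: 6
Hamming distance: 6


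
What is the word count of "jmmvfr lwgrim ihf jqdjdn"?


Input string: 'jmmvfr lwgrim ihf jqdjdn'
Operation: split by spaces
Words found: 'jmmvfr', 'lwgrim', 'ihf', 'jqdjdn'
Word count: 4


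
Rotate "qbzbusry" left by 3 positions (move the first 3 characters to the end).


Input: 'qbzbusry', shift = 3
Operation: split at index 3 and swap parts
Front part s[0:3] = 'qbz'
Back part s[3:] = 'busry'
Rotated = back + front = 'busry' + 'qbz'
Result: busryqbz


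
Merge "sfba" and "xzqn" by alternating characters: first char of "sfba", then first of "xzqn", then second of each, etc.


String 1: 'sfba'
String 2: 'xzqn'
Operation: alternate characters
Pairs: 's'+'x', 'f'+'z', 'b'+'q', 'a'+'n'
Result: sxfzbqan


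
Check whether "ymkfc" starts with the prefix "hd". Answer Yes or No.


Input string: 'ymkfc'
Prefix to check: 'hd'
First 2 characters of input: 'ym'
Match: False
Result: No


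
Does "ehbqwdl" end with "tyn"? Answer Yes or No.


Input string: 'ehbqwdl'
Suffix to check: 'tyn'
Last 3 characters of input: 'wdl'
Match: False
Result: No


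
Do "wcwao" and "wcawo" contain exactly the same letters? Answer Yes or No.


String 1: 'wcwao' -> sorted: 'acoww'
String 2: 'wcawo' -> sorted: 'acoww'
Compare sorted forms: 'acoww' == 'acoww'
Anagram: Yes


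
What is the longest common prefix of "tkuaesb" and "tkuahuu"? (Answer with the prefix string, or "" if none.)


String 1: 'tkuaesb'
String 2: 'tkuahuu'
Compare position by position:
pos 0: 't' vs 't' match
pos 1: 'k' vs 'k' match
pos 2: 'u' vs 'u' match
pos 3: 'a' vs 'a' match
pos 4: 'e' vs 'h' differ -> stop
Longest common prefix: "tkua" (length 4)


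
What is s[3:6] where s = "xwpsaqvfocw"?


Input string: 'xwpsaqvfocw'
Operation: slice [3:6]
Extract characters: s[3]='s', s[4]='a', s[5]='q'
Result: saq


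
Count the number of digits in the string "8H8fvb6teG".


Input string: '8H8fvb6teG'
Operation: count digit characters (0-9)
Scan: '8'(digit), 'H', '8'(digit), 'f', 'v', 'b', '6'(digit), 't', 'e', 'G'
Digits found: 3
Result: 3


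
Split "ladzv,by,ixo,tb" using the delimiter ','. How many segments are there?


Input string: 'ladzv,by,ixo,tb'
Delimiter: ','
Split result: 'ladzv', 'by', 'ixo', 'tb'
Number of parts: 4


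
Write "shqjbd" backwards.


Input string: 'shqjbd'
Operation: reverse character order
Original order: 's' -> 'h' -> 'q' -> 'j' -> 'b' -> 'd'
Reversed order: 'd' -> 'b' -> 'j' -> 'q' -> 'h' -> 's'
Result: dbjqhs


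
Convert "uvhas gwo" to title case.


Input string: 'uvhas gwo'
Operation: capitalize first letter of each word
Word transformations: 'uvhas'->'Uvhas', 'gwo'->'Gwo'
Result: Uvhas Gwo


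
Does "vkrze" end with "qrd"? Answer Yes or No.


Input string: 'vkrze'
Suffix to check: 'qrd'
Last 3 characters of input: 'rze'
Match: False
Result: No


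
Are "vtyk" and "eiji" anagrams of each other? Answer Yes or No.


String 1: 'vtyk' -> sorted: 'ktvy'
String 2: 'eiji' -> sorted: 'eiij'
Compare sorted forms: 'ktvy' != 'eiij'
Anagram: No


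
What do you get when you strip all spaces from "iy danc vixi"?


Input string: 'iy danc vixi'
Operation: remove all spaces
Words: 'iy', 'danc', 'vixi'
Join without spaces: iydancvixi


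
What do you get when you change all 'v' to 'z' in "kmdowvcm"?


Input string: 'kmdowvcm'
Operation: replace 'v' with 'z'
Positions of 'v': 5
After replacement: kmdowzcm


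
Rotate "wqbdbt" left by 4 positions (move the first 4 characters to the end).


Input: 'wqbdbt', shift = 4
Operation: split at index 4 and swap parts
Front part s[0:4] = 'wqbd'
Back part s[4:] = 'bt'
Rotated = back + front = 'bt' + 'wqbd'
Result: btwqbd


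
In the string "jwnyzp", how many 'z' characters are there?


Input string: 'jwnyzp'
Target character: 'z'
Scan each position: s[4]='z'
Matches found at indices: 4
Total: 1


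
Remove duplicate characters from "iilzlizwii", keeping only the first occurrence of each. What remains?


Input: 'iilzlizwii'
Operation: keep first occurrence of each character
Scan: s[0]='i' new -> keep; s[1]='i' seen -> skip; s[2]='l' new -> keep; s[3]='z' new -> keep; s[4]='l' seen -> skip; s[5]='i' seen -> skip; s[6]='z' seen -> skip; s[7]='w' new -> keep; s[8]='i' seen -> skip; s[9]='i' seen -> skip
Result: ilzw


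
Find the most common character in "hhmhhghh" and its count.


Input: 'hhmhhghh'
Operation: tally each character
Counts: 'g':1, 'h':6, 'm':1
Maximum: 'h' appears 6 times


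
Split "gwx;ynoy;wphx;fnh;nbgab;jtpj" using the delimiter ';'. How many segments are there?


Input string: 'gwx;ynoy;wphx;fnh;nbgab;jtpj'
Delimiter: ';'
Split result: 'gwx', 'ynoy', 'wphx', 'fnh', 'nbgab', 'jtpj'
Number of parts: 6


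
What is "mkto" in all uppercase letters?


Input string: 'mkto'
Operation: convert each letter to uppercase
Mapping: 'm'->'M', 'k'->'K', 't'->'T', 'o'->'O'
Result: MKTO


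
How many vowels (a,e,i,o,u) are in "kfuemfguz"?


Input string: 'kfuemfguz'
Operation: count vowels (a, e, i, o, u)
Scan: s[0]='k', s[1]='f', s[2]='u' (vowel), s[3]='e' (vowel), s[4]='m', s[5]='f', s[6]='g', s[7]='u' (vowel), s[8]='z'
Vowels found: 3
Result: 3


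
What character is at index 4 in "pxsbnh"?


Input string: 'pxsbnh'
Operation: get character at index 4
Index mapping: s[0]='p', s[1]='x', s[2]='s', s[3]='b', s[4]='n'
Result: 'n'


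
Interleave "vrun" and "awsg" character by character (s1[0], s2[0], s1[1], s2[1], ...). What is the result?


String 1: 'vrun'
String 2: 'awsg'
Operation: alternate characters
Pairs: 'v'+'a', 'r'+'w', 'u'+'s', 'n'+'g'
Result: varwusng


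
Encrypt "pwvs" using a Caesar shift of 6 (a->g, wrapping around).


Input: 'pwvs', shift = 6
Operation: for each letter, (position + 6) mod 26
Mapping: 'p'(15+6=21)->'v', 'w'(22+6=28, 28 mod 26=2)->'c', 'v'(21+6=27, 27 mod 26=1)->'b', 's'(18+6=24)->'y'
Result: vcby


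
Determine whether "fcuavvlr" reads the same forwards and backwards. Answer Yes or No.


Input string: 'fcuavvlr'
Reversed: 'rlvvaucf'
Compare pairs: s[0]='f' vs s[7]='r' (mismatch), s[1]='c' vs s[6]='l' (mismatch), s[2]='u' vs s[5]='v' (mismatch), s[3]='a' vs s[4]='v' (mismatch)
Palindrome: No


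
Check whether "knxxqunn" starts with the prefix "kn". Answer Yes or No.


Input string: 'knxxqunn'
Prefix to check: 'kn'
First 2 characters of input: 'kn'
Match: True
Result: Yes


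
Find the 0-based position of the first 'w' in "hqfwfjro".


Input string: 'hqfwfjro'
Target: 'w'
Scanning left to right: s[0]='h', s[1]='q', s[2]='f', s[3]='w'
First match at index: 3


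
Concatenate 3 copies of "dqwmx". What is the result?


Input string: 'dqwmx'
Operation: repeat 3 times
Concatenation: 'dqwmx' + 'dqwmx' + 'dqwmx'
Result: dqwmxdqwmxdqwmx


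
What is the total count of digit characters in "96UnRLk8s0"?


Input string: '96UnRLk8s0'
Operation: count digit characters (0-9)
Scan: '9'(digit), '6'(digit), 'U', 'n', 'R', 'L', 'k', '8'(digit), 's', '0'(digit)
Digits found: 4
Result: 4


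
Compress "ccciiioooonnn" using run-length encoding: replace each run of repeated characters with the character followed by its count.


Input: 'ccciiioooonnn'
Operation: identify consecutive runs
Runs: 'ccc' -> c3, 'iii' -> i3, 'oooo' -> o4, 'nnn' -> n3
Encoded: c3i3o4n3


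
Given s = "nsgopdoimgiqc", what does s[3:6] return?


Input string: 'nsgopdoimgiqc'
Operation: slice [3:6]
Extract characters: s[3]='o', s[4]='p', s[5]='d'
Result: opd


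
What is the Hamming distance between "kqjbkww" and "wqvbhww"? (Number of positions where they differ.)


String 1: 'kqjbkww'
String 2: 'wqvbhww'
Compare each position: pos 0: 'k'!='w', pos 1: 'q'=='q', pos 2: 'j'!='v', pos 3: 'b'=='b', pos 4: 'k'!='h', pos 5: 'w'=='w', pos 6: 'w'=='w'
Differing positions: 3
Hamming distance: 3


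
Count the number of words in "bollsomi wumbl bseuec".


Input string: 'bollsomi wumbl bseuec'
Operation: split by spaces
Words found: 'bollsomi', 'wumbl', 'bseuec'
Word count: 3


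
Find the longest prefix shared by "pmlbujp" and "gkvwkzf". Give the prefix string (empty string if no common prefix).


String 1: 'pmlbujp'
String 2: 'gkvwkzf'
Compare position by position:
pos 0: 'p' vs 'g' differ -> stop
Longest common prefix: "" (length 0)


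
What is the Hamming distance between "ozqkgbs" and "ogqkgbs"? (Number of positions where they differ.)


String 1: 'ozqkgbs'
String 2: 'ogqkgbs'
Compare each position: pos 0: 'o'=='o', pos 1: 'z'!='g', pos 2: 'q'=='q', pos 3: 'k'=='k', pos 4: 'g'=='g', pos 5: 'b'=='b', pos 6: 's'=='s'
Differing positions: 1
Hamming distance: 1


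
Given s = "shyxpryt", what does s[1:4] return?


Input string: 'shyxpryt'
Operation: slice [1:4]
Extract characters: s[1]='h', s[2]='y', s[3]='x'
Result: hyx


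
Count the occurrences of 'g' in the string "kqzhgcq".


Input string: 'kqzhgcq'
Target character: 'g'
Scan each position: s[4]='g'
Matches found at indices: 4
Total: 1


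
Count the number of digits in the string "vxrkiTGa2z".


Input string: 'vxrkiTGa2z'
Operation: count digit characters (0-9)
Scan: 'v', 'x', 'r', 'k', 'i', 'T', 'G', 'a', '2'(digit), 'z'
Digits found: 1
Result: 1


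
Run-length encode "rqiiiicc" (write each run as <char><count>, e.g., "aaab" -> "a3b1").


Input: 'rqiiiicc'
Operation: identify consecutive runs
Runs: 'r' -> r1, 'q' -> q1, 'iiii' -> i4, 'cc' -> c2
Encoded: r1q1i4c2


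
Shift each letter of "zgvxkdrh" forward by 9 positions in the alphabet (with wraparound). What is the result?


Input: 'zgvxkdrh', shift = 9
Operation: for each letter, (position + 9) mod 26
Mapping: 'z'(25+9=34, 34 mod 26=8)->'i', 'g'(6+9=15)->'p', 'v'(21+9=30, 30 mod 26=4)->'e', 'x'(23+9=32, 32 mod 26=6)->'g', 'k'(10+9=19)->'t', 'd'(3+9=12)->'m', 'r'(17+9=26, 26 mod 26=0)->'a', 'h'(7+9=16)->'q'
Result: ipegtmaq


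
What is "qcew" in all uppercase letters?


Input string: 'qcew'
Operation: convert each letter to uppercase
Mapping: 'q'->'Q', 'c'->'C', 'e'->'E', 'w'->'W'
Result: QCEW


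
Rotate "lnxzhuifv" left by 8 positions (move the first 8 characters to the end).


Input: 'lnxzhuifv', shift = 8
Operation: split at index 8 and swap parts
Front part s[0:8] = 'lnxzhuif'
Back part s[8:] = 'v'
Rotated = back + front = 'v' + 'lnxzhuif'
Result: vlnxzhuif


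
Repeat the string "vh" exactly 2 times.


Input string: 'vh'
Operation: repeat 2 times
Concatenation: 'vh' + 'vh'
Result: vhvh


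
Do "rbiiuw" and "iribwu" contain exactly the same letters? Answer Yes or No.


String 1: 'rbiiuw' -> sorted: 'biiruw'
String 2: 'iribwu' -> sorted: 'biiruw'
Compare sorted forms: 'biiruw' == 'biiruw'
Anagram: Yes


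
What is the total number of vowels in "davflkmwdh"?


Input string: 'davflkmwdh'
Operation: count vowels (a, e, i, o, u)
Scan: s[0]='d', s[1]='a' (vowel), s[2]='v', s[3]='f', s[4]='l', s[5]='k', s[6]='m', s[7]='w', s[8]='d', s[9]='h'
Vowels found: 1
Result: 1


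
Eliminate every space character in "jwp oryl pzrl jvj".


Input string: 'jwp oryl pzrl jvj'
Operation: remove all spaces
Words: 'jwp', 'oryl', 'pzrl', 'jvj'
Join without spaces: jwporylpzrljvj


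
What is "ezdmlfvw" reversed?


Input string: 'ezdmlfvw'
Operation: reverse character order
Original order: 'e' -> 'z' -> 'd' -> 'm' -> 'l' -> 'f' -> 'v' -> 'w'
Reversed order: 'w' -> 'v' -> 'f' -> 'l' -> 'm' -> 'd' -> 'z' -> 'e'
Result: wvflmdze


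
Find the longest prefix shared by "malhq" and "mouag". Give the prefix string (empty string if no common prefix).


String 1: 'malhq'
String 2: 'mouag'
Compare position by position:
pos 0: 'm' vs 'm' match
pos 1: 'a' vs 'o' differ -> stop
Longest common prefix: "m" (length 1)


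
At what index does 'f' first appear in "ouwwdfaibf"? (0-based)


Input string: 'ouwwdfaibf'
Target: 'f'
Scanning left to right: s[0]='o', s[1]='u', s[2]='w', s[3]='w', s[4]='d', s[5]='f'
First match at index: 5


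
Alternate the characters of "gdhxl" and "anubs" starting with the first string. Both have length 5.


String 1: 'gdhxl'
String 2: 'anubs'
Operation: alternate characters
Pairs: 'g'+'a', 'd'+'n', 'h'+'u', 'x'+'b', 'l'+'s'
Result: gadnhuxbls


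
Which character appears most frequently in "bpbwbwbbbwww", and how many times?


Input: 'bpbwbwbbbwww'
Operation: tally each character
Counts: 'b':6, 'p':1, 'w':5
Maximum: 'b' appears 6 times


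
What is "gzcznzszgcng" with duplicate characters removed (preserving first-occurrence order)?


Input: 'gzcznzszgcng'
Operation: keep first occurrence of each character
Scan: s[0]='g' new -> keep; s[1]='z' new -> keep; s[2]='c' new -> keep; s[3]='z' seen -> skip; s[4]='n' new -> keep; s[5]='z' seen -> skip; s[6]='s' new -> keep; s[7]='z' seen -> skip; s[8]='g' seen -> skip; s[9]='c' seen -> skip; s[10]='n' seen -> skip; s[11]='g' seen -> skip
Result: gzcns


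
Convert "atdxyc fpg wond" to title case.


Input string: 'atdxyc fpg wond'
Operation: capitalize first letter of each word
Word transformations: 'atdxyc'->'Atdxyc', 'fpg'->'Fpg', 'wond'->'Wond'
Result: Atdxyc Fpg Wond


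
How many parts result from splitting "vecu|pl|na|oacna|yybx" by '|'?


Input string: 'vecu|pl|na|oacna|yybx'
Delimiter: '|'
Split result: 'vecu', 'pl', 'na', 'oacna', 'yybx'
Number of parts: 5


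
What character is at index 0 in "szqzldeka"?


Input string: 'szqzldeka'
Operation: get character at index 0
Index mapping: s[0]='s'
Result: 's'


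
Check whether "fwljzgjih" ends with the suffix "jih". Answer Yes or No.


Input string: 'fwljzgjih'
Suffix to check: 'jih'
Last 3 characters of input: 'jih'
Match: True
Result: Yes


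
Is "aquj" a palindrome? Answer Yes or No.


Input string: 'aquj'
Reversed: 'juqa'
Compare pairs: s[0]='a' vs s[3]='j' (mismatch), s[1]='q' vs s[2]='u' (mismatch)
Palindrome: No


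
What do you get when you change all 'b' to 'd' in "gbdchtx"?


Input string: 'gbdchtx'
Operation: replace 'b' with 'd'
Positions of 'b': 1
After replacement: gddchtx


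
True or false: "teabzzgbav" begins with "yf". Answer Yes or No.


Input string: 'teabzzgbav'
Prefix to check: 'yf'
First 2 characters of input: 'te'
Match: False
Result: No


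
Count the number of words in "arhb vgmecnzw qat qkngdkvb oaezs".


Input string: 'arhb vgmecnzw qat qkngdkvb oaezs'
Operation: split by spaces
Words found: 'arhb', 'vgmecnzw', 'qat', 'qkngdkvb', 'oaezs'
Word count: 5


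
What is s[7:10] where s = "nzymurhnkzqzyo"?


Input string: 'nzymurhnkzqzyo'
Operation: slice [7:10]
Extract characters: s[7]='n', s[8]='k', s[9]='z'
Result: nkz


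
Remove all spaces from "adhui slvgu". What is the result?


Input string: 'adhui slvgu'
Operation: remove all spaces
Words: 'adhui', 'slvgu'
Join without spaces: adhuislvgu


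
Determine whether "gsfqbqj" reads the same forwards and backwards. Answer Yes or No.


Input string: 'gsfqbqj'
Reversed: 'jqbqfsg'
Compare pairs: s[0]='g' vs s[6]='j' (mismatch), s[1]='s' vs s[5]='q' (mismatch), s[2]='f' vs s[4]='b' (mismatch)
Palindrome: No


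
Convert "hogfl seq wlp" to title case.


Input string: 'hogfl seq wlp'
Operation: capitalize first letter of each word
Word transformations: 'hogfl'->'Hogfl', 'seq'->'Seq', 'wlp'->'Wlp'
Result: Hogfl Seq Wlp


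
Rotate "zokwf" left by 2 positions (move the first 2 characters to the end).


Input: 'zokwf', shift = 2
Operation: split at index 2 and swap parts
Front part s[0:2] = 'zo'
Back part s[2:] = 'kwf'
Rotated = back + front = 'kwf' + 'zo'
Result: kwfzo


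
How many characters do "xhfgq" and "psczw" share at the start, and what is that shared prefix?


String 1: 'xhfgq'
String 2: 'psczw'
Compare position by position:
pos 0: 'x' vs 'p' differ -> stop
Longest common prefix: "" (length 0)


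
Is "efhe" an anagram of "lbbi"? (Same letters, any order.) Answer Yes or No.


String 1: 'lbbi' -> sorted: 'bbil'
String 2: 'efhe' -> sorted: 'eefh'
Compare sorted forms: 'bbil' != 'eefh'
Anagram: No


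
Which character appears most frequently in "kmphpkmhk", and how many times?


Input: 'kmphpkmhk'
Operation: tally each character
Counts: 'h':2, 'k':3, 'm':2, 'p':2
Maximum: 'k' appears 3 times


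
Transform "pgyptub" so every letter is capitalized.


Input string: 'pgyptub'
Operation: convert each letter to uppercase
Mapping: 'p'->'P', 'g'->'G', 'y'->'Y', 'p'->'P', 't'->'T', 'u'->'U', 'b'->'B'
Result: PGYPTUB


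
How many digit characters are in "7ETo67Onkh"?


Input string: '7ETo67Onkh'
Operation: count digit characters (0-9)
Scan: '7'(digit), 'E', 'T', 'o', '6'(digit), '7'(digit), 'O', 'n', 'k', 'h'
Digits found: 3
Result: 3


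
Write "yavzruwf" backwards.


Input string: 'yavzruwf'
Operation: reverse character order
Original order: 'y' -> 'a' -> 'v' -> 'z' -> 'r' -> 'u' -> 'w' -> 'f'
Reversed order: 'f' -> 'w' -> 'u' -> 'r' -> 'z' -> 'v' -> 'a' -> 'y'
Result: fwurzvay


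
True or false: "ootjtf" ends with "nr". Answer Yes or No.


Input string: 'ootjtf'
Suffix to check: 'nr'
Last 2 characters of input: 'tf'
Match: False
Result: No


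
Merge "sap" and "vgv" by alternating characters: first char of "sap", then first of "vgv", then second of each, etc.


String 1: 'sap'
String 2: 'vgv'
Operation: alternate characters
Pairs: 's'+'v', 'a'+'g', 'p'+'v'
Result: svagpv


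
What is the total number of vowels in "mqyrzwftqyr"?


Input string: 'mqyrzwftqyr'
Operation: count vowels (a, e, i, o, u)
Scan: s[0]='m', s[1]='q', s[2]='y', s[3]='r', s[4]='z', s[5]='w', s[6]='f', s[7]='t', s[8]='q', s[9]='y', s[10]='r'
Vowels found: 0
Result: 0


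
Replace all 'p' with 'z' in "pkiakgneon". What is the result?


Input string: 'pkiakgneon'
Operation: replace 'p' with 'z'
Positions of 'p': 0
After replacement: zkiakgneon
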